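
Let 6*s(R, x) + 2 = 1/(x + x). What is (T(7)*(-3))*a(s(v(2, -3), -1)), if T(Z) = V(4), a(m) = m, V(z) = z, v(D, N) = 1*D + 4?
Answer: 5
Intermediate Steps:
v(D, N) = 4 + D (v(D, N) = D + 4 = 4 + D)
s(R, x) = -1/3 + 1/(12*x) (s(R, x) = -1/3 + 1/(6*(x + x)) = -1/3 + 1/(6*((2*x))) = -1/3 + (1/(2*x))/6 = -1/3 + 1/(12*x))
T(Z) = 4
(T(7)*(-3))*a(s(v(2, -3), -1)) = (4*(-3))*((1/12)*(1 - 4*(-1))/(-1)) = -(-1)*(1 + 4) = -(-1)*5 = -12*(-5/12) = 5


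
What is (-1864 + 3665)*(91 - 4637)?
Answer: -8187346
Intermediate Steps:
(-1864 + 3665)*(91 - 4637) = 1801*(-4546) = -8187346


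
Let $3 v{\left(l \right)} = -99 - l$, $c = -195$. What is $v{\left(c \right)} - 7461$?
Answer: $-7429$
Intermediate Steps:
$v{\left(l \right)} = -33 - \frac{l}{3}$ ($v{\left(l \right)} = \frac{-99 - l}{3} = -33 - \frac{l}{3}$)
$v{\left(c \right)} - 7461 = \left(-33 - -65\right) - 7461 = \left(-33 + 65\right) - 7461 = 32 - 7461 = -7429$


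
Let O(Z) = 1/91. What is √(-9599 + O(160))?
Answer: 2*I*√19872307/91 ≈ 97.974*I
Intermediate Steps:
O(Z) = 1/91
√(-9599 + O(160)) = √(-9599 + 1/91) = √(-873508/91) = 2*I*√19872307/91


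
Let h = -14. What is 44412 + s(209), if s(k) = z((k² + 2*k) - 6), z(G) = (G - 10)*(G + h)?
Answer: 1943178969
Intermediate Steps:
z(G) = (-14 + G)*(-10 + G) (z(G) = (G - 10)*(G - 14) = (-10 + G)*(-14 + G) = (-14 + G)*(-10 + G))
s(k) = 284 + (-6 + k² + 2*k)² - 48*k - 24*k² (s(k) = 140 + ((k² + 2*k) - 6)² - 24*((k² + 2*k) - 6) = 140 + (-6 + k² + 2*k)² - 24*(-6 + k² + 2*k) = 140 + (-6 + k² + 2*k)² + (144 - 48*k - 24*k²) = 284 + (-6 + k² + 2*k)² - 48*k - 24*k²)
44412 + s(209) = 44412 + (320 + 209⁴ - 72*209 - 32*209² + 4*209³) = 44412 + (320 + 1908029761 - 15048 - 32*43681 + 4*9129329) = 44412 + (320 + 1908029761 - 15048 - 1397792 + 36517316) = 44412 + 1943134557 = 1943178969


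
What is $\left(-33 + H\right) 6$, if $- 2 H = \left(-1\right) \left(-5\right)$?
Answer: $-213$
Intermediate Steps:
$H = - \frac{5}{2}$ ($H = - \frac{\left(-1\right) \left(-5\right)}{2} = \left(- \frac{1}{2}\right) 5 = - \frac{5}{2} \approx -2.5$)
$\left(-33 + H\right) 6 = \left(-33 - \frac{5}{2}\right) 6 = \left(- \frac{71}{2}\right) 6 = -213$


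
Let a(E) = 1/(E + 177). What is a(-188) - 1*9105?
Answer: -100156/11 ≈ -9105.1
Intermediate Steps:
a(E) = 1/(177 + E)
a(-188) - 1*9105 = 1/(177 - 188) - 1*9105 = 1/(-11) - 9105 = -1/11 - 9105 = -100156/11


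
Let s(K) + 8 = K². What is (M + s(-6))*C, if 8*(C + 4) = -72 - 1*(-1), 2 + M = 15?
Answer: -4223/8 ≈ -527.88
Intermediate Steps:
M = 13 (M = -2 + 15 = 13)
C = -103/8 (C = -4 + (-72 - 1*(-1))/8 = -4 + (-72 + 1)/8 = -4 + (⅛)*(-71) = -4 - 71/8 = -103/8 ≈ -12.875)
s(K) = -8 + K²
(M + s(-6))*C = (13 + (-8 + (-6)²))*(-103/8) = (13 + (-8 + 36))*(-103/8) = (13 + 28)*(-103/8) = 41*(-103/8) = -4223/8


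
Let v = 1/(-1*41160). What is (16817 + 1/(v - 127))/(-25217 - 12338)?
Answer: -87907816097/196312040155 ≈ -0.44780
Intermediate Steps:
v = -1/41160 (v = 1/(-41160) = -1/41160 ≈ -2.4295e-5)
(16817 + 1/(v - 127))/(-25217 - 12338) = (16817 + 1/(-1/41160 - 127))/(-25217 - 12338) = (16817 + 1/(-5227321/41160))/(-37555) = (16817 - 41160/5227321)*(-1/37555) = (87907816097/5227321)*(-1/37555) = -87907816097/196312040155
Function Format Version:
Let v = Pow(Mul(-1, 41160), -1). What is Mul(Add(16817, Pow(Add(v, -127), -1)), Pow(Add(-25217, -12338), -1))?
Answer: Rational(-87907816097, 196312040155) ≈ -0.44780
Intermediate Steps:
v = Rational(-1, 41160) (v = Pow(-41160, -1) = Rational(-1, 41160) ≈ -2.4295e-5)
Mul(Add(16817, Pow(Add(v, -127), -1)), Pow(Add(-25217, -12338), -1)) = Mul(Add(16817, Pow(Add(Rational(-1, 41160), -127), -1)), Pow(Add(-25217, -12338), -1)) = Mul(Add(16817, Pow(Rational(-5227321, 41160), -1)), Pow(-37555, -1)) = Mul(Add(16817, Rational(-41160, 5227321)), Rational(-1, 37555)) = Mul(Rational(87907816097, 5227321), Rational(-1, 37555)) = Rational(-87907816097, 196312040155)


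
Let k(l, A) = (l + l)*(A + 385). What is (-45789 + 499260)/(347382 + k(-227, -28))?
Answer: 151157/61768 ≈ 2.4472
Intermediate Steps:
k(l, A) = 2*l*(385 + A) (k(l, A) = (2*l)*(385 + A) = 2*l*(385 + A))
(-45789 + 499260)/(347382 + k(-227, -28)) = (-45789 + 499260)/(347382 + 2*(-227)*(385 - 28)) = 453471/(347382 + 2*(-227)*357) = 453471/(347382 - 162078) = 453471/185304 = 453471*(1/185304) = 151157/61768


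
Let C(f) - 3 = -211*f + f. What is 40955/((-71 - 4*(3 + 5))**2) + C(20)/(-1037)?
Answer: 86996308/11001533 ≈ 7.9077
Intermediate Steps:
C(f) = 3 - 210*f (C(f) = 3 + (-211*f + f) = 3 - 210*f)
40955/((-71 - 4*(3 + 5))**2) + C(20)/(-1037) = 40955/((-71 - 4*(3 + 5))**2) + (3 - 210*20)/(-1037) = 40955/((-71 - 4*8)**2) + (3 - 4200)*(-1/1037) = 40955/((-71 - 32)**2) - 4197*(-1/1037) = 40955/((-103)**2) + 4197/1037 = 40955/10609 + 4197/1037 = 86996308/11001533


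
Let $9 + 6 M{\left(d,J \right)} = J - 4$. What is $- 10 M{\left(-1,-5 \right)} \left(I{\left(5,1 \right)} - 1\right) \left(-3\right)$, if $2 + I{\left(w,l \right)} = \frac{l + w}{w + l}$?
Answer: $180$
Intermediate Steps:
$I{\left(w,l \right)} = -1$ ($I{\left(w,l \right)} = -2 + \frac{l + w}{w + l} = -2 + \frac{l + w}{l + w} = -2 + 1 = -1$)
$M{\left(d,J \right)} = - \frac{13}{6} + \frac{J}{6}$ ($M{\left(d,J \right)} = - \frac{3}{2} + \frac{J - 4}{6} = - \frac{3}{2} + \frac{-4 + J}{6} = - \frac{3}{2} + \left(- \frac{2}{3} + \frac{J}{6}\right) = - \frac{13}{6} + \frac{J}{6}$)
$- 10 M{\left(-1,-5 \right)} \left(I{\left(5,1 \right)} - 1\right) \left(-3\right) = - 10 \left(- \frac{13}{6} + \frac{1}{6} \left(-5\right)\right) \left(-1 - 1\right) \left(-3\right) = - 10 \left(- \frac{13}{6} - \frac{5}{6}\right) \left(\left(-2\right) \left(-3\right)\right) = \left(-10\right) \left(-3\right) 6 = 30 \cdot 6 = 180$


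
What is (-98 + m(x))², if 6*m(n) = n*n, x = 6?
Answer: 8464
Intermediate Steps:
m(n) = n²/6 (m(n) = (n*n)/6 = n²/6)
(-98 + m(x))² = (-98 + (⅙)*6²)² = (-98 + (⅙)*36)² = (-98 + 6)² = (-92)² = 8464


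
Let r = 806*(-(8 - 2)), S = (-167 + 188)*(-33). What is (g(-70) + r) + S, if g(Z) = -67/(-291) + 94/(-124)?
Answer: -99763741/18042 ≈ -5529.5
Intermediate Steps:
g(Z) = -9523/18042 (g(Z) = -67*(-1/291) + 94*(-1/124) = 67/291 - 47/62 = -9523/18042)
S = -693 (S = 21*(-33) = -693)
r = -4836 (r = 806*(-1*6) = 806*(-6) = -4836)
(g(-70) + r) + S = (-9523/18042 - 4836) - 693 = -87260635/18042 - 693 = -99763741/18042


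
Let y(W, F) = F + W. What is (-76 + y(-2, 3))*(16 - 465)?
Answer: 33675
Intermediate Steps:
(-76 + y(-2, 3))*(16 - 465) = (-76 + (3 - 2))*(16 - 465) = (-76 + 1)*(-449) = -75*(-449) = 33675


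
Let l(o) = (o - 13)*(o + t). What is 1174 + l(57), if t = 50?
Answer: 5882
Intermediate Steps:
l(o) = (-13 + o)*(50 + o) (l(o) = (o - 13)*(o + 50) = (-13 + o)*(50 + o))
1174 + l(57) = 1174 + (-650 + 57**2 + 37*57) = 1174 + (-650 + 3249 + 2109) = 1174 + 4708 = 5882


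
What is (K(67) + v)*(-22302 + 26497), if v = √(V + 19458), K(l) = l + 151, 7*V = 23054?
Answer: 914510 + 8390*√278705/7 ≈ 1.5473e+6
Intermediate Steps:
V = 23054/7 (V = (⅐)*23054 = 23054/7 ≈ 3293.4)
K(l) = 151 + l
v = 2*√278705/7 (v = √(23054/7 + 19458) = √(159260/7) = 2*√278705/7 ≈ 150.84)
(K(67) + v)*(-22302 + 26497) = ((151 + 67) + 2*√278705/7)*(-22302 + 26497) = (218 + 2*√278705/7)*4195 = 914510 + 8390*√278705/7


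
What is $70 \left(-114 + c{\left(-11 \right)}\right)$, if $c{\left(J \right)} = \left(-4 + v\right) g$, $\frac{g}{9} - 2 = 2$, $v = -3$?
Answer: $-25620$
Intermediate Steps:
$g = 36$ ($g = 18 + 9 \cdot 2 = 18 + 18 = 36$)
$c{\left(J \right)} = -252$ ($c{\left(J \right)} = \left(-4 - 3\right) 36 = \left(-7\right) 36 = -252$)
$70 \left(-114 + c{\left(-11 \right)}\right) = 70 \left(-114 - 252\right) = 70 \left(-366\right) = -25620$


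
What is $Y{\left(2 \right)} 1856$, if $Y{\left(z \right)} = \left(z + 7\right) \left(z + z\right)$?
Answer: $66816$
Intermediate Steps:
$Y{\left(z \right)} = 2 z \left(7 + z\right)$ ($Y{\left(z \right)} = \left(7 + z\right) 2 z = 2 z \left(7 + z\right)$)
$Y{\left(2 \right)} 1856 = 2 \cdot 2 \left(7 + 2\right) 1856 = 2 \cdot 2 \cdot 9 \cdot 1856 = 36 \cdot 1856 = 66816$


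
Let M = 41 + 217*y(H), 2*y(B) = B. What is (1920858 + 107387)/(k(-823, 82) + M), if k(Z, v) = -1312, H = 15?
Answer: 4056490/713 ≈ 5689.3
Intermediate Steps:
y(B) = B/2
M = 3337/2 (M = 41 + 217*((½)*15) = 41 + 217*(15/2) = 41 + 3255/2 = 3337/2 ≈ 1668.5)
(1920858 + 107387)/(k(-823, 82) + M) = (1920858 + 107387)/(-1312 + 3337/2) = 2028245/(713/2) = 2028245*(2/713) = 4056490/713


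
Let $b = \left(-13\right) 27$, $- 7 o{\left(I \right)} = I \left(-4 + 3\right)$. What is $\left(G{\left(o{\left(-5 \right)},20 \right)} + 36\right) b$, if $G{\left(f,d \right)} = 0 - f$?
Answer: $- \frac{90207}{7} \approx -12887.0$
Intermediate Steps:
$o{\left(I \right)} = \frac{I}{7}$ ($o{\left(I \right)} = - \frac{I \left(-4 + 3\right)}{7} = - \frac{I \left(-1\right)}{7} = - \frac{\left(-1\right) I}{7} = \frac{I}{7}$)
$G{\left(f,d \right)} = - f$
$b = -351$
$\left(G{\left(o{\left(-5 \right)},20 \right)} + 36\right) b = \left(- \frac{-5}{7} + 36\right) \left(-351\right) = \left(\left(-1\right) \left(- \frac{5}{7}\right) + 36\right) \left(-351\right) = \left(\frac{5}{7} + 36\right) \left(-351\right) = \frac{257}{7} \left(-351\right) = - \frac{90207}{7}$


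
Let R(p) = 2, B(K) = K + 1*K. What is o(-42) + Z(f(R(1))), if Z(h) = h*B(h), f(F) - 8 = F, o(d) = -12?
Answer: 188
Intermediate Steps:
B(K) = 2*K (B(K) = K + K = 2*K)
f(F) = 8 + F
Z(h) = 2*h**2 (Z(h) = h*(2*h) = 2*h**2)
o(-42) + Z(f(R(1))) = -12 + 2*(8 + 2)**2 = -12 + 2*10**2 = -12 + 2*100 = -12 + 200 = 188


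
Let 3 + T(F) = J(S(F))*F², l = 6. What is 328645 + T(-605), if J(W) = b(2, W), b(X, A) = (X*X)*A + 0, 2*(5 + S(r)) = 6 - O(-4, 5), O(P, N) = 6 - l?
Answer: -2599558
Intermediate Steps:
O(P, N) = 0 (O(P, N) = 6 - 1*6 = 6 - 6 = 0)
S(r) = -2 (S(r) = -5 + (6 - 1*0)/2 = -5 + (6 + 0)/2 = -5 + (½)*6 = -5 + 3 = -2)
b(X, A) = A*X² (b(X, A) = X²*A + 0 = A*X² + 0 = A*X²)
J(W) = 4*W (J(W) = W*2² = W*4 = 4*W)
T(F) = -3 - 8*F² (T(F) = -3 + (4*(-2))*F² = -3 - 8*F²)
328645 + T(-605) = 328645 + (-3 - 8*(-605)²) = 328645 + (-3 - 8*366025) = 328645 + (-3 - 2928200) = 328645 - 2928203 = -2599558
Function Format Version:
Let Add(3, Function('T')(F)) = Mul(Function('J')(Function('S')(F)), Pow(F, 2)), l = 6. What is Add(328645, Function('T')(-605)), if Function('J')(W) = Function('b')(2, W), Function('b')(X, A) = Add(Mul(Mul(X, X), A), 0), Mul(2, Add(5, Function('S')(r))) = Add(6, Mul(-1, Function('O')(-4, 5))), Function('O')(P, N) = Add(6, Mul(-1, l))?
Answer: -2599558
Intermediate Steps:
Function('O')(P, N) = 0 (Function('O')(P, N) = Add(6, Mul(-1, 6)) = Add(6, -6) = 0)
Function('S')(r) = -2 (Function('S')(r) = Add(-5, Mul(Rational(1, 2), Add(6, Mul(-1, 0)))) = Add(-5, Mul(Rational(1, 2), Add(6, 0))) = Add(-5, Mul(Rational(1, 2), 6)) = Add(-5, 3) = -2)
Function('b')(X, A) = Mul(A, Pow(X, 2)) (Function('b')(X, A) = Add(Mul(Pow(X, 2), A), 0) = Add(Mul(A, Pow(X, 2)), 0) = Mul(A, Pow(X, 2)))
Function('J')(W) = Mul(4, W) (Function('J')(W) = Mul(W, Pow(2, 2)) = Mul(W, 4) = Mul(4, W))
Function('T')(F) = Add(-3, Mul(-8, Pow(F, 2))) (Function('T')(F) = Add(-3, Mul(Mul(4, -2), Pow(F, 2))) = Add(-3, Mul(-8, Pow(F, 2))))
Add(328645, Function('T')(-605)) = Add(328645, Add(-3, Mul(-8, Pow(-605, 2)))) = Add(328645, Add(-3, Mul(-8, 366025))) = Add(328645, Add(-3, -2928200)) = Add(328645, -2928203) = -2599558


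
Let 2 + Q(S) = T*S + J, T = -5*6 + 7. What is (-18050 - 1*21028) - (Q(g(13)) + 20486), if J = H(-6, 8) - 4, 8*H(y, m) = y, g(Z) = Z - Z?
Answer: -238229/4 ≈ -59557.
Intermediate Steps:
g(Z) = 0
H(y, m) = y/8
J = -19/4 (J = (⅛)*(-6) - 4 = -¾ - 4 = -19/4 ≈ -4.7500)
T = -23 (T = -30 + 7 = -23)
Q(S) = -27/4 - 23*S (Q(S) = -2 + (-23*S - 19/4) = -2 + (-19/4 - 23*S) = -27/4 - 23*S)
(-18050 - 1*21028) - (Q(g(13)) + 20486) = (-18050 - 1*21028) - ((-27/4 - 23*0) + 20486) = (-18050 - 21028) - ((-27/4 + 0) + 20486) = -39078 - (-27/4 + 20486) = -39078 - 1*81917/4 = -39078 - 81917/4 = -238229/4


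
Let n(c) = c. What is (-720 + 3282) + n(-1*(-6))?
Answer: 2568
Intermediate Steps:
(-720 + 3282) + n(-1*(-6)) = (-720 + 3282) - 1*(-6) = 2562 + 6 = 2568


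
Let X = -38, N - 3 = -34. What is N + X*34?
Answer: -1323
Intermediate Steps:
N = -31 (N = 3 - 34 = -31)
N + X*34 = -31 - 38*34 = -31 - 1292 = -1323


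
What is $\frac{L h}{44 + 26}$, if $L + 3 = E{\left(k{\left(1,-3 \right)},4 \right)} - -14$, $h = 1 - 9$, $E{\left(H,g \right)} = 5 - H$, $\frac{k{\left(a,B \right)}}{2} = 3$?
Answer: $- \frac{8}{7} \approx -1.1429$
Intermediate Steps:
$k{\left(a,B \right)} = 6$ ($k{\left(a,B \right)} = 2 \cdot 3 = 6$)
$h = -8$ ($h = 1 - 9 = -8$)
$L = 10$ ($L = -3 + \left(\left(5 - 6\right) - -14\right) = -3 + \left(\left(5 - 6\right) + 14\right) = -3 + \left(-1 + 14\right) = -3 + 13 = 10$)
$\frac{L h}{44 + 26} = \frac{10 \left(-8\right)}{44 + 26} = - \frac{80}{70} = \left(-80\right) \frac{1}{70} = - \frac{8}{7}$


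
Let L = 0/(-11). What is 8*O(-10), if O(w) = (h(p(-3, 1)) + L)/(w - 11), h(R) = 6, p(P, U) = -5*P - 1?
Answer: -16/7 ≈ -2.2857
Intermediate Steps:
p(P, U) = -1 - 5*P
L = 0 (L = 0*(-1/11) = 0)
O(w) = 6/(-11 + w) (O(w) = (6 + 0)/(w - 11) = 6/(-11 + w))
8*O(-10) = 8*(6/(-11 - 10)) = 8*(6/(-21)) = 8*(6*(-1/21)) = 8*(-2/7) = -16/7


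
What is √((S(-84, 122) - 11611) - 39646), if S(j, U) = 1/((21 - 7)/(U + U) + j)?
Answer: I*√109708919331/1463 ≈ 226.4*I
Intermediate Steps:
S(j, U) = 1/(j + 7/U) (S(j, U) = 1/(14/((2*U)) + j) = 1/(14*(1/(2*U)) + j) = 1/(7/U + j) = 1/(j + 7/U))
√((S(-84, 122) - 11611) - 39646) = √((122/(7 + 122*(-84)) - 11611) - 39646) = √((122/(7 - 10248) - 11611) - 39646) = √((122/(-10241) - 11611) - 39646) = √((122*(-1/10241) - 11611) - 39646) = √((-122/10241 - 11611) - 39646) = √(-118908373/10241 - 39646) = √(-524923059/10241) = I*√109708919331/1463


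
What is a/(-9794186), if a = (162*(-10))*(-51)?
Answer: -41310/4897093 ≈ -0.0084356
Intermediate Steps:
a = 82620 (a = -1620*(-51) = 82620)
a/(-9794186) = 82620/(-9794186) = 82620*(-1/9794186) = -41310/4897093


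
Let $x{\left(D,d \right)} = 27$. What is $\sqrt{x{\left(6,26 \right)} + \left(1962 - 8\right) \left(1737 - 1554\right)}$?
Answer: $\sqrt{357609} \approx 598.0$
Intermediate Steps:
$\sqrt{x{\left(6,26 \right)} + \left(1962 - 8\right) \left(1737 - 1554\right)} = \sqrt{27 + \left(1962 - 8\right) \left(1737 - 1554\right)} = \sqrt{27 + 1954 \cdot 183} = \sqrt{27 + 357582} = \sqrt{357609}$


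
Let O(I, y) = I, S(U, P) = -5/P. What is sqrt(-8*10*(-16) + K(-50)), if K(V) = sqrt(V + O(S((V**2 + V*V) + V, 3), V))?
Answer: sqrt(11520 + 3*I*sqrt(465))/3 ≈ 35.777 + 0.10045*I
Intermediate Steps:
K(V) = sqrt(-5/3 + V) (K(V) = sqrt(V - 5/3) = sqrt(-5/3 + V))
sqrt(-8*10*(-16) + K(-50)) = sqrt(-8*10*(-16) + sqrt(-15 + 9*(-50))/3) = sqrt(-80*(-16) + sqrt(-15 - 450)/3) = sqrt(1280 + sqrt(-465)/3) = sqrt(1280 + (I*sqrt(465))/3) = sqrt(1280 + I*sqrt(465)/3)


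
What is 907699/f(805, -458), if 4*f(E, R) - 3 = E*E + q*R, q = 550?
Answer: 907699/99032 ≈ 9.1657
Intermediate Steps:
f(E, R) = 3/4 + E**2/4 + 275*R/2 (f(E, R) = 3/4 + (E*E + 550*R)/4 = 3/4 + (E**2 + 550*R)/4 = 3/4 + (E**2/4 + 275*R/2) = 3/4 + E**2/4 + 275*R/2)
907699/f(805, -458) = 907699/(3/4 + (1/4)*805**2 + (275/2)*(-458)) = 907699/(3/4 + (1/4)*648025 - 62975) = 907699/(3/4 + 648025/4 - 62975) = 907699/99032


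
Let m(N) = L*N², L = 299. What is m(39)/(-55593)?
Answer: -50531/6177 ≈ -8.1805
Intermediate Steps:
m(N) = 299*N²
m(39)/(-55593) = (299*39²)/(-55593) = (299*1521)*(-1/55593) = 454779*(-1/55593) = -50531/6177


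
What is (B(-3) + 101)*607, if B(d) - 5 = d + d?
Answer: 60700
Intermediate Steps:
B(d) = 5 + 2*d (B(d) = 5 + (d + d) = 5 + 2*d)
(B(-3) + 101)*607 = ((5 + 2*(-3)) + 101)*607 = ((5 - 6) + 101)*607 = (-1 + 101)*607 = 100*607 = 60700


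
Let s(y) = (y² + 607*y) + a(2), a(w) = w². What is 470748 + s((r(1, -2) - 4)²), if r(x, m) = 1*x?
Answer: 476296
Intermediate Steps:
r(x, m) = x
s(y) = 4 + y² + 607*y (s(y) = (y² + 607*y) + 2² = (y² + 607*y) + 4 = 4 + y² + 607*y)
470748 + s((r(1, -2) - 4)²) = 470748 + (4 + ((1 - 4)²)² + 607*(1 - 4)²) = 470748 + (4 + ((-3)²)² + 607*(-3)²) = 470748 + (4 + 9² + 607*9) = 470748 + (4 + 81 + 5463) = 470748 + 5548 = 476296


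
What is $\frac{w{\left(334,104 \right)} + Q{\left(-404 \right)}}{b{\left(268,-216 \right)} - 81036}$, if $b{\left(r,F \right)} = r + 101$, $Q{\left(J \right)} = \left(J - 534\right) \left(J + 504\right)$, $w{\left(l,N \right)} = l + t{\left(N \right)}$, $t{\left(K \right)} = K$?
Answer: $\frac{93362}{80667} \approx 1.1574$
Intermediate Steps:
$w{\left(l,N \right)} = N + l$ ($w{\left(l,N \right)} = l + N = N + l$)
$Q{\left(J \right)} = \left(-534 + J\right) \left(504 + J\right)$
$b{\left(r,F \right)} = 101 + r$
$\frac{w{\left(334,104 \right)} + Q{\left(-404 \right)}}{b{\left(268,-216 \right)} - 81036} = \frac{\left(104 + 334\right) - \left(257016 - 163216\right)}{\left(101 + 268\right) - 81036} = \frac{438 + \left(-269136 + 163216 + 12120\right)}{369 - 81036} = \frac{438 - 93800}{-80667} = \left(-93362\right) \left(- \frac{1}{80667}\right) = \frac{93362}{80667}$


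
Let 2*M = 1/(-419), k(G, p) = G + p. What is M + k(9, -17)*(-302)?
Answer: 2024607/838 ≈ 2416.0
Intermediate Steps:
M = -1/838 (M = (1/2)/(-419) = (1/2)*(-1/419) = -1/838 ≈ -0.0011933)
M + k(9, -17)*(-302) = -1/838 + (9 - 17)*(-302) = -1/838 - 8*(-302) = -1/838 + 2416 = 2024607/838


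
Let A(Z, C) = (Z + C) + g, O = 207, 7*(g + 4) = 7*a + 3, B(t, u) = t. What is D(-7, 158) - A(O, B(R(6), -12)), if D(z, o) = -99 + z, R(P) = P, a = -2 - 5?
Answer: -2159/7 ≈ -308.43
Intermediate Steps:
a = -7
g = -74/7 (g = -4 + (7*(-7) + 3)/7 = -4 + (-49 + 3)/7 = -4 + (⅐)*(-46) = -4 - 46/7 = -74/7 ≈ -10.571)
A(Z, C) = -74/7 + C + Z (A(Z, C) = (Z + C) - 74/7 = (C + Z) - 74/7 = -74/7 + C + Z)
D(-7, 158) - A(O, B(R(6), -12)) = (-99 - 7) - (-74/7 + 6 + 207) = -106 - 1*1417/7 = -106 - 1417/7 = -2159/7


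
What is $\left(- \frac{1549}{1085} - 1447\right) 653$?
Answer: $- \frac{1026218232}{1085} \approx -9.4582 \cdot 10^{5}$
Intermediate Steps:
$\left(- \frac{1549}{1085} - 1447\right) 653 = \left(- \frac{1571544}{1085}\right) 653 = - \frac{1026218232}{1085}$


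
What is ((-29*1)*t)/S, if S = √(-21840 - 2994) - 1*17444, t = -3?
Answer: -758814/152158985 - 87*I*√24834/304317970 ≈ -0.004987 - 4.5052e-5*I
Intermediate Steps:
S = -17444 + I*√24834 (S = √(-24834) - 17444 = I*√24834 - 17444 = -17444 + I*√24834 ≈ -17444.0 + 157.59*I)
((-29*1)*t)/S = (-29*1*(-3))/(-17444 + I*√24834) = (-29*(-3))/(-17444 + I*√24834) = 87/(-17444 + I*√24834)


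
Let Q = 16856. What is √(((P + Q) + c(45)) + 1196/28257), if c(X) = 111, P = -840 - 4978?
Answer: √8902042583673/28257 ≈ 105.59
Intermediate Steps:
P = -5818
√(((P + Q) + c(45)) + 1196/28257) = √(((-5818 + 16856) + 111) + 1196/28257) = √((11038 + 111) + 1196*(1/28257)) = √(11149 + 1196/28257) = √(315038489/28257) = √8902042583673/28257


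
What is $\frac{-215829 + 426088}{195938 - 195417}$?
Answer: $\frac{210259}{521} \approx 403.57$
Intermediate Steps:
$\frac{-215829 + 426088}{195938 - 195417} = \frac{210259}{521}$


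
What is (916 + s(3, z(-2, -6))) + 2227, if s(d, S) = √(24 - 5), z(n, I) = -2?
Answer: 3143 + √19 ≈ 3147.4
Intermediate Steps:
s(d, S) = √19
(916 + s(3, z(-2, -6))) + 2227 = (916 + √19) + 2227 = 3143 + √19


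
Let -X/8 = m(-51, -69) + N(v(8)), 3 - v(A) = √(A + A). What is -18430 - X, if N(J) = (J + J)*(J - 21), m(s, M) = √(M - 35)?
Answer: -18078 + 16*I*√26 ≈ -18078.0 + 81.584*I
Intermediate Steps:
m(s, M) = √(-35 + M)
v(A) = 3 - √2*√A (v(A) = 3 - √(A + A) = 3 - √(2*A) = 3 - √2*√A)
N(J) = 2*J*(-21 + J) (N(J) = (2*J)*(-21 + J) = 2*J*(-21 + J))
X = -352 - 16*I*√26 (X = -8*(√(-35 - 69) + 2*(3 - √2*√8)*(-21 + (3 - √2*√8))) = -8*(√(-104) + 2*(3 - √2*2*√2)*(-21 + (3 - √2*2*√2))) = -8*(2*I*√26 + 2*(3 - 4)*(-21 + (3 - 4))) = -8*(2*I*√26 + 2*(-1)*(-21 - 1)) = -8*(2*I*√26 + 2*(-1)*(-22)) = -8*(2*I*√26 + 44) = -8*(44 + 2*I*√26) = -352 - 16*I*√26 ≈ -352.0 - 81.584*I)
-18430 - X = -18430 - (-352 - 16*I*√26) = -18430 + (352 + 16*I*√26) = -18078 + 16*I*√26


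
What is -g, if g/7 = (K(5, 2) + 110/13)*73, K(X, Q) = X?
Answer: -89425/13 ≈ -6878.8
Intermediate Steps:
g = 89425/13 (g = 7*((5 + 110/13)*73) = 7*((175/13)*73) = 7*(12775/13) = 89425/13 ≈ 6878.8)
-g = -1*89425/13 = -89425/13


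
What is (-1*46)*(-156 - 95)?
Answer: 11546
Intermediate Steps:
(-1*46)*(-156 - 95) = -46*(-251) = 11546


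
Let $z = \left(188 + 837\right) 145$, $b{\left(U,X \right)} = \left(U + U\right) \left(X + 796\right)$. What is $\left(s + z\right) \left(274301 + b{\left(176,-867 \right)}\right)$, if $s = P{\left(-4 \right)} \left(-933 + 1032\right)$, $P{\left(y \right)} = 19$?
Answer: $37522500354$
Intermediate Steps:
$b{\left(U,X \right)} = 2 U \left(796 + X\right)$
$z = 148625$ ($z = 1025 \cdot 145 = 148625$)
$s = 1881$ ($s = 19 \left(-933 + 1032\right) = 19 \cdot 99 = 1881$)
$\left(s + z\right) \left(274301 + b{\left(176,-867 \right)}\right) = \left(1881 + 148625\right) \left(274301 + 2 \cdot 176 \left(796 - 867\right)\right) = 150506 \left(274301 + 2 \cdot 176 \left(-71\right)\right) = 150506 \left(274301 - 24992\right) = 150506 \cdot 249309 = 37522500354$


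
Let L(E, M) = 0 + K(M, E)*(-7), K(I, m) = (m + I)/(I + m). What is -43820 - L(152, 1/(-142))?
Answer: -43813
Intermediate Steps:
K(I, m) = 1 (K(I, m) = (I + m)/(I + m) = 1)
L(E, M) = -7 (L(E, M) = 0 + 1*(-7) = 0 - 7 = -7)
-43820 - L(152, 1/(-142)) = -43820 - 1*(-7) = -43820 + 7 = -43813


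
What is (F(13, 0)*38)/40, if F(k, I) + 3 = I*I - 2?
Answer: -19/4 ≈ -4.7500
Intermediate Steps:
F(k, I) = -5 + I² (F(k, I) = -3 + (I*I - 2) = -3 + (I² - 2) = -3 + (-2 + I²) = -5 + I²)
(F(13, 0)*38)/40 = ((-5 + 0²)*38)/40 = ((-5 + 0)*38)*(1/40) = -5*38*(1/40) = -190*1/40 = -19/4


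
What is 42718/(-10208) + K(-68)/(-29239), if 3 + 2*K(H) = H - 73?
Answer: -624148313/149235856 ≈ -4.1823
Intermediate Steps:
K(H) = -38 + H/2 (K(H) = -3/2 + (H - 73)/2 = -3/2 + (-73 + H)/2 = -3/2 + (-73/2 + H/2) = -38 + H/2)
42718/(-10208) + K(-68)/(-29239) = 42718/(-10208) + (-38 + (1/2)*(-68))/(-29239) = 42718*(-1/10208) + (-38 - 34)*(-1/29239) = -21359/5104 - 72*(-1/29239) = -21359/5104 + 72/29239 = -624148313/149235856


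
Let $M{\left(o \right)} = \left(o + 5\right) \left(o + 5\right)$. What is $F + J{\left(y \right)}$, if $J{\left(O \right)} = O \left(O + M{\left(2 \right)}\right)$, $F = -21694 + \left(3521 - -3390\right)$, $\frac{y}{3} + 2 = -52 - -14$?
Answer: $-6263$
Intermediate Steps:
$M{\left(o \right)} = \left(5 + o\right)^{2}$ ($M{\left(o \right)} = \left(5 + o\right) \left(5 + o\right) = \left(5 + o\right)^{2}$)
$y = -120$ ($y = -6 + 3 \left(-52 - -14\right) = -6 + 3 \left(-52 + 14\right) = -6 + 3 \left(-38\right) = -6 - 114 = -120$)
$F = -14783$ ($F = -21694 + \left(3521 + 3390\right) = -21694 + 6911 = -14783$)
$J{\left(O \right)} = O \left(49 + O\right)$ ($J{\left(O \right)} = O \left(O + \left(5 + 2\right)^{2}\right) = O \left(O + 7^{2}\right) = O \left(O + 49\right) = O \left(49 + O\right)$)
$F + J{\left(y \right)} = -14783 - 120 \left(49 - 120\right) = -14783 - -8520 = -14783 + 8520 = -6263$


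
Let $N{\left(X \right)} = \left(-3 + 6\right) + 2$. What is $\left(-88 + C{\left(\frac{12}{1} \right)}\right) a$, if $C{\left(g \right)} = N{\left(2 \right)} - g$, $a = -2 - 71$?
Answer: $6935$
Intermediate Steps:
$N{\left(X \right)} = 5$ ($N{\left(X \right)} = 3 + 2 = 5$)
$a = -73$
$C{\left(g \right)} = 5 - g$
$\left(-88 + C{\left(\frac{12}{1} \right)}\right) a = \left(-88 + \left(5 - \frac{12}{1}\right)\right) \left(-73\right) = \left(-88 + \left(5 - 12 \cdot 1\right)\right) \left(-73\right) = \left(-88 + \left(5 - 12\right)\right) \left(-73\right) = \left(-88 - 7\right) \left(-73\right) = \left(-95\right) \left(-73\right) = 6935$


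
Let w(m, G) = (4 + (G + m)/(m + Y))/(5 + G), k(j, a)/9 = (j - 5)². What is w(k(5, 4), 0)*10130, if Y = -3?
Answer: 8104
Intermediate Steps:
k(j, a) = 9*(-5 + j)² (k(j, a) = 9*(j - 5)² = 9*(-5 + j)²)
w(m, G) = (4 + (G + m)/(-3 + m))/(5 + G) (w(m, G) = (4 + (G + m)/(m - 3))/(5 + G) = (4 + (G + m)/(-3 + m))/(5 + G))
w(k(5, 4), 0)*10130 = ((-12 + 0 + 5*(9*(-5 + 5)²))/(-15 - 3*0 + 5*(9*(-5 + 5)²) + 0*(9*(-5 + 5)²)))*10130 = ((-12 + 0 + 5*(9*0²))/(-15 + 0 + 5*(9*0²) + 0*(9*0²)))*10130 = ((-12 + 0 + 5*(9*0))/(-15 + 0 + 5*(9*0) + 0*(9*0)))*10130 = ((-12 + 0 + 5*0)/(-15 + 0 + 5*0 + 0*0))*10130 = ((-12 + 0 + 0)/(-15 + 0 + 0 + 0))*10130 = (-12/(-15))*10130 = -1/15*(-12)*10130 = (⅘)*10130 = 8104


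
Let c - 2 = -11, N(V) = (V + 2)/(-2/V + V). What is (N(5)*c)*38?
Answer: -11970/23 ≈ -520.43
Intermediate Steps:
N(V) = (2 + V)/(V - 2/V)
c = -9 (c = 2 - 11 = -9)
(N(5)*c)*38 = ((5*(2 + 5)/(-2 + 5**2))*(-9))*38 = ((5*7/(-2 + 25))*(-9))*38 = ((5*7/23)*(-9))*38 = ((5*(1/23)*7)*(-9))*38 = ((35/23)*(-9))*38 = -315/23*38 = -11970/23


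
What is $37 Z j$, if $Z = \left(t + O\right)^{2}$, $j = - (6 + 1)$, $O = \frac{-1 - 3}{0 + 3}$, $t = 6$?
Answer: $- \frac{50764}{9} \approx -5640.4$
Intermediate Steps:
$O = - \frac{4}{3} \approx -1.3333$
$j = -7$ ($j = \left(-1\right) 7 = -7$)
$Z = \frac{196}{9}$ ($Z = \left(6 - \frac{4}{3}\right)^{2} = \left(\frac{14}{3}\right)^{2} = \frac{196}{9} \approx 21.778$)
$37 Z j = 37 \cdot \frac{196}{9} \left(-7\right) = \frac{7252}{9} \left(-7\right) = - \frac{50764}{9}$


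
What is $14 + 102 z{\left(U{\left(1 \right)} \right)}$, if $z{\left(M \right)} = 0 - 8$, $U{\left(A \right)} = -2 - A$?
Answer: $-802$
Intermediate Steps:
$z{\left(M \right)} = -8$ ($z{\left(M \right)} = 0 - 8 = -8$)
$14 + 102 z{\left(U{\left(1 \right)} \right)} = 14 + 102 \left(-8\right) = 14 - 816 = -802$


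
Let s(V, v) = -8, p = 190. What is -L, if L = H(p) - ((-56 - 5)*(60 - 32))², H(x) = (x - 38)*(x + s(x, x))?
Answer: 2889600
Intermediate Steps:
H(x) = (-38 + x)*(-8 + x) (H(x) = (x - 38)*(x - 8) = (-38 + x)*(-8 + x))
L = -2889600 (L = (304 + 190² - 46*190) - ((-56 - 5)*(60 - 32))² = (304 + 36100 - 8740) - (-61*28)² = 27664 - 1*(-1708)² = 27664 - 1*2917264 = 27664 - 2917264 = -2889600)
-L = -1*(-2889600) = 2889600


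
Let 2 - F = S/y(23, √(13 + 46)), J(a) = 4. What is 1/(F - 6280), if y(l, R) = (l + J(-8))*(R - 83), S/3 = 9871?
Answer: -3465804303/21712125157789 - 88839*√59/21712125157789 ≈ -0.00015966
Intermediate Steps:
S = 29613 (S = 3*9871 = 29613)
y(l, R) = (-83 + R)*(4 + l) (y(l, R) = (l + 4)*(R - 83) = (4 + l)*(-83 + R) = (-83 + R)*(4 + l))
F = 2 - 29613/(-2241 + 27*√59) (F = 2 - 29613/(-332 - 83*23 + 4*√(13 + 46) + √(13 + 46)*23) = 2 - 29613/(-332 - 1909 + 4*√59 + √59*23) = 2 - 29613/(-332 - 1909 + 4*√59 + 23*√59) = 2 - 29613/(-2241 + 27*√59) ≈ 16.562)
1/(F - 6280) = 1/((942233/61470 + 9871*√59/61470) - 6280) = 1/(-385089367/61470 + 9871*√59/61470)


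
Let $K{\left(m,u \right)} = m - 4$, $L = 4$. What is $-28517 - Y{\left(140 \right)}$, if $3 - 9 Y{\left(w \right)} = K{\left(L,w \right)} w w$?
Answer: $- \frac{85552}{3} \approx -28517.0$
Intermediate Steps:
$K{\left(m,u \right)} = -4 + m$
$Y{\left(w \right)} = \frac{1}{3}$ ($Y{\left(w \right)} = \frac{1}{3} - \frac{\left(-4 + 4\right) w w}{9} = \frac{1}{3} - \frac{0 w w}{9} = \frac{1}{3} - \frac{0 w}{9} = \frac{1}{3} - 0 = \frac{1}{3} + 0 = \frac{1}{3}$)
$-28517 - Y{\left(140 \right)} = -28517 - \frac{1}{3} = - \frac{85552}{3}$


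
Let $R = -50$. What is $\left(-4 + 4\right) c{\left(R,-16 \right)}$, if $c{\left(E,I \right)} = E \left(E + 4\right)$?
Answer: $0$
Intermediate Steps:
$c{\left(E,I \right)} = E \left(4 + E\right)$
$\left(-4 + 4\right) c{\left(R,-16 \right)} = \left(-4 + 4\right) \left(- 50 \left(4 - 50\right)\right) = 0 \left(\left(-50\right) \left(-46\right)\right) = 0 \cdot 2300 = 0$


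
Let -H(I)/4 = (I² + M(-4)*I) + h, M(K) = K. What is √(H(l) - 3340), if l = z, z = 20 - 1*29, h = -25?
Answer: 6*I*√103 ≈ 60.893*I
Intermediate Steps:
z = -9 (z = 20 - 29 = -9)
l = -9
H(I) = 100 - 4*I² + 16*I (H(I) = -4*((I² - 4*I) - 25) = -4*(-25 + I² - 4*I) = 100 - 4*I² + 16*I)
√(H(l) - 3340) = √((100 - 4*(-9)² + 16*(-9)) - 3340) = √((100 - 4*81 - 144) - 3340) = √((100 - 324 - 144) - 3340) = √(-368 - 3340) = √(-3708) = 6*I*√103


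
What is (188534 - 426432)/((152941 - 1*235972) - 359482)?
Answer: 237898/442513 ≈ 0.53761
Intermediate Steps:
(188534 - 426432)/((152941 - 1*235972) - 359482) = -237898/((152941 - 235972) - 359482) = -237898/(-83031 - 359482) = -237898/(-442513) = -237898*(-1/442513) = 237898/442513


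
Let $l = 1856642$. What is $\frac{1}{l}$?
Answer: $\frac{1}{1856642} \approx 5.3861 \cdot 10^{-7}$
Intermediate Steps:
$\frac{1}{l} = \frac{1}{1856642}$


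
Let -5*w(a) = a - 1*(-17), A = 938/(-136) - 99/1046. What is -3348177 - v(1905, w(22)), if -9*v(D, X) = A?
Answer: -1071671350105/320076 ≈ -3.3482e+6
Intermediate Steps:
A = -248653/35564 (A = 938*(-1/136) - 99*1/1046 = -469/68 - 99/1046 = -248653/35564 ≈ -6.9917)
w(a) = -17/5 - a/5 (w(a) = -(a - 1*(-17))/5 = -(a + 17)/5 = -(17 + a)/5 = -17/5 - a/5)
v(D, X) = 248653/320076 (v(D, X) = -⅑*(-248653/35564) = 248653/320076)
-3348177 - v(1905, w(22)) = -3348177 - 1*248653/320076 = -3348177 - 248653/320076 = -1071671350105/320076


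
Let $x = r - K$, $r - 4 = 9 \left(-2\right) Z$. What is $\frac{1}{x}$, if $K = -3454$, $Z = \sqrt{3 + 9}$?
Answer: $\frac{1729}{5976938} + \frac{9 \sqrt{3}}{2988469} \approx 0.00029449$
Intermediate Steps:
$Z = 2 \sqrt{3}$ ($Z = \sqrt{12} = 2 \sqrt{3} \approx 3.4641$)
$r = 4 - 36 \sqrt{3}$ ($r = 4 + 9 \left(-2\right) 2 \sqrt{3} = 4 - 18 \cdot 2 \sqrt{3} = 4 - 36 \sqrt{3} \approx -58.354$)
$x = 3458 - 36 \sqrt{3}$ ($x = \left(4 - 36 \sqrt{3}\right) - -3454 = \left(4 - 36 \sqrt{3}\right) + 3454 = 3458 - 36 \sqrt{3} \approx 3395.6$)
$\frac{1}{x} = \frac{1}{3458 - 36 \sqrt{3}}$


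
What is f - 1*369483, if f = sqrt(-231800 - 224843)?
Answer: -369483 + I*sqrt(456643) ≈ -3.6948e+5 + 675.75*I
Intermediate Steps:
f = I*sqrt(456643) (f = sqrt(-456643) = I*sqrt(456643) ≈ 675.75*I)
f - 1*369483 = I*sqrt(456643) - 1*369483 = I*sqrt(456643) - 369483 = -369483 + I*sqrt(456643)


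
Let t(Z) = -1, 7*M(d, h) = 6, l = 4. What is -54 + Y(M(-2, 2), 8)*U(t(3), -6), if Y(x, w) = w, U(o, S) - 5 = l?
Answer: 18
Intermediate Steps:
M(d, h) = 6/7 (M(d, h) = (⅐)*6 = 6/7)
U(o, S) = 9 (U(o, S) = 5 + 4 = 9)
-54 + Y(M(-2, 2), 8)*U(t(3), -6) = -54 + 8*9 = -54 + 72 = 18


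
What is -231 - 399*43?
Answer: -17388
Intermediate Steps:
-231 - 399*43 = -231 - 17157 = -17388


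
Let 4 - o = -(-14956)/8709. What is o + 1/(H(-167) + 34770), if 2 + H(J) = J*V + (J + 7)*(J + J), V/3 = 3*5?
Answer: 1604185549/702755337 ≈ 2.2827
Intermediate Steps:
V = 45 (V = 3*(3*5) = 3*15 = 45)
o = 19880/8709 (o = 4 - (-1)*(-14956/8709) = 4 - (-1)*(-14956*1/8709) = 4 - (-1)*(-14956)/8709 = 4 - 1*14956/8709 = 4 - 14956/8709 = 19880/8709 ≈ 2.2827)
H(J) = -2 + 45*J + 2*J*(7 + J) (H(J) = -2 + (J*45 + (J + 7)*(J + J)) = -2 + (45*J + (7 + J)*(2*J)) = -2 + (45*J + 2*J*(7 + J)) = -2 + 45*J + 2*J*(7 + J))
o + 1/(H(-167) + 34770) = 19880/8709 + 1/((-2 + 2*(-167)**2 + 59*(-167)) + 34770) = 19880/8709 + 1/((-2 + 2*27889 - 9853) + 34770) = 19880/8709 + 1/((-2 + 55778 - 9853) + 34770) = 19880/8709 + 1/(45923 + 34770) = 19880/8709 + 1/80693 = 1604185549/702755337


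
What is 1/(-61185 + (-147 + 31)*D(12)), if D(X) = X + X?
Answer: -1/63969 ≈ -1.5633e-5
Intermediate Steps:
D(X) = 2*X
1/(-61185 + (-147 + 31)*D(12)) = 1/(-61185 + (-147 + 31)*(2*12)) = 1/(-61185 - 116*24) = 1/(-61185 - 2784) = 1/(-63969) = -1/63969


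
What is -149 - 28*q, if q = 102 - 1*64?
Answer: -1213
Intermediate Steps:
q = 38 (q = 102 - 64 = 38)
-149 - 28*q = -149 - 28*38 = -149 - 1064 = -1213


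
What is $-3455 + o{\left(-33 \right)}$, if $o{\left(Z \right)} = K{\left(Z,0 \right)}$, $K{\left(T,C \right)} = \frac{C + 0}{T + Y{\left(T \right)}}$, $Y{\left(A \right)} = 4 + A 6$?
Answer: $-3455$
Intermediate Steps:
$Y{\left(A \right)} = 4 + 6 A$
$K{\left(T,C \right)} = \frac{C}{4 + 7 T}$ ($K{\left(T,C \right)} = \frac{C + 0}{T + \left(4 + 6 T\right)} = \frac{C}{4 + 7 T}$)
$o{\left(Z \right)} = 0$ ($o{\left(Z \right)} = \frac{0}{4 + 7 Z} = 0$)
$-3455 + o{\left(-33 \right)} = -3455 + 0 = -3455$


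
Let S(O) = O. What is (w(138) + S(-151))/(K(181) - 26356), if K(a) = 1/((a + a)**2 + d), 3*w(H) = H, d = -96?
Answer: 4583180/1150421829 ≈ 0.0039839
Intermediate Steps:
w(H) = H/3
K(a) = 1/(-96 + 4*a**2) (K(a) = 1/((a + a)**2 - 96) = 1/((2*a)**2 - 96) = 1/(4*a**2 - 96) = 1/(-96 + 4*a**2))
(w(138) + S(-151))/(K(181) - 26356) = ((1/3)*138 - 151)/(1/(4*(-24 + 181**2)) - 26356) = (46 - 151)/(1/(4*(-24 + 32761)) - 26356) = -105/((1/4)/32737 - 26356) = -105/((1/4)*(1/32737) - 26356) = -105/(1/130948 - 26356) = -105/(-3451265487/130948) = -105*(-130948/3451265487) = 4583180/1150421829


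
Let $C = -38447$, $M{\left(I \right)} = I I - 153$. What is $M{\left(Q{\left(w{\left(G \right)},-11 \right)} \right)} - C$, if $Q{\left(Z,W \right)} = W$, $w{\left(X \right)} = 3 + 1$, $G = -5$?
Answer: $38415$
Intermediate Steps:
$w{\left(X \right)} = 4$
$M{\left(I \right)} = -153 + I^{2}$ ($M{\left(I \right)} = I^{2} - 153 = -153 + I^{2}$)
$M{\left(Q{\left(w{\left(G \right)},-11 \right)} \right)} - C = \left(-153 + \left(-11\right)^{2}\right) - -38447 = \left(-153 + 121\right) + 38447 = -32 + 38447 = 38415$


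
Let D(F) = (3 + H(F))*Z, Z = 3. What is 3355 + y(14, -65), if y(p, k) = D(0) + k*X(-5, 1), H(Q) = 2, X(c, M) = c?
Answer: 3695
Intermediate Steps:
D(F) = 15 (D(F) = (3 + 2)*3 = 5*3 = 15)
y(p, k) = 15 - 5*k (y(p, k) = 15 + k*(-5) = 15 - 5*k)
3355 + y(14, -65) = 3355 + (15 - 5*(-65)) = 3355 + (15 + 325) = 3355 + 340 = 3695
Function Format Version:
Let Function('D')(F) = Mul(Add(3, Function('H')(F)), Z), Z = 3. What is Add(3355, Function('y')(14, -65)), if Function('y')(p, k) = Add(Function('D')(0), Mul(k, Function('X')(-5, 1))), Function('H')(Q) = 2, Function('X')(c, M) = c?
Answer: 3695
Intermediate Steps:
Function('D')(F) = 15 (Function('D')(F) = Mul(Add(3, 2), 3) = Mul(5, 3) = 15)
Function('y')(p, k) = Add(15, Mul(-5, k)) (Function('y')(p, k) = Add(15, Mul(k, -5)) = Add(15, Mul(-5, k)))
Add(3355, Function('y')(14, -65)) = Add(3355, Add(15, Mul(-5, -65))) = Add(3355, Add(15, 325)) = Add(3355, 340) = 3695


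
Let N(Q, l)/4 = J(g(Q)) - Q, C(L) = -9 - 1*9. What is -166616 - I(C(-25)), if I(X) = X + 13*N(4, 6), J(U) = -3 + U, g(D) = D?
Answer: -166442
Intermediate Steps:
C(L) = -18 (C(L) = -9 - 9 = -18)
N(Q, l) = -12 (N(Q, l) = 4*((-3 + Q) - Q) = 4*(-3) = -12)
I(X) = -156 + X (I(X) = X + 13*(-12) = X - 156 = -156 + X)
-166616 - I(C(-25)) = -166616 - (-156 - 18) = -166616 - 1*(-174) = -166616 + 174 = -166442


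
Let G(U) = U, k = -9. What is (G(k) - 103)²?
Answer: 12544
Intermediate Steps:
(G(k) - 103)² = (-9 - 103)² = (-112)² = 12544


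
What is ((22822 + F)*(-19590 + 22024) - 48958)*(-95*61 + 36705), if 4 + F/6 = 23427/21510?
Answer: 409690097940552/239 ≈ 1.7142e+12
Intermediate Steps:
F = -20871/1195 (F = -24 + 6*(23427/21510) = -24 + 6*(23427*(1/21510)) = -24 + 6*(2603/2390) = -24 + 7809/1195 = -20871/1195 ≈ -17.465)
((22822 + F)*(-19590 + 22024) - 48958)*(-95*61 + 36705) = ((22822 - 20871/1195)*(-19590 + 22024) - 48958)*(-95*61 + 36705) = ((27251419/1195)*2434 - 48958)*(-5795 + 36705) = (66329953846/1195 - 48958)*30910 = (66271449036/1195)*30910 = 409690097940552/239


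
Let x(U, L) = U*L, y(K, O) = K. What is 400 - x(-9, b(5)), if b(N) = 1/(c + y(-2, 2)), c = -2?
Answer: 1591/4 ≈ 397.75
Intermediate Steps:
b(N) = -¼ (b(N) = 1/(-2 - 2) = 1/(-4) = -¼)
x(U, L) = L*U
400 - x(-9, b(5)) = 400 - (-1)*(-9)/4 = 400 - 1*9/4 = 400 - 9/4 = 1591/4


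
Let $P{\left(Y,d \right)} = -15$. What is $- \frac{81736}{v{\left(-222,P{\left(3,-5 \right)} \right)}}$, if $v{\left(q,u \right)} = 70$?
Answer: $- \frac{40868}{35} \approx -1167.7$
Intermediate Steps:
$- \frac{81736}{v{\left(-222,P{\left(3,-5 \right)} \right)}} = - \frac{81736}{70} = \left(-81736\right) \frac{1}{70} = - \frac{40868}{35}$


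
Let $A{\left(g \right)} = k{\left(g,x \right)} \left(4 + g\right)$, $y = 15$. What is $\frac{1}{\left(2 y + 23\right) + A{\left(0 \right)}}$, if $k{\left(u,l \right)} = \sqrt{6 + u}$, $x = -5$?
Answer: $\frac{53}{2713} - \frac{4 \sqrt{6}}{2713} \approx 0.015924$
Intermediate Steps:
$A{\left(g \right)} = \sqrt{6 + g} \left(4 + g\right)$
$\frac{1}{\left(2 y + 23\right) + A{\left(0 \right)}} = \frac{1}{\left(2 \cdot 15 + 23\right) + \sqrt{6 + 0} \left(4 + 0\right)} = \frac{1}{\left(30 + 23\right) + \sqrt{6} \cdot 4} = \frac{1}{53 + 4 \sqrt{6}}$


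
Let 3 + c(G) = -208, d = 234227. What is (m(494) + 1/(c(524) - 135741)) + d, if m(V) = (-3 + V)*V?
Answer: 64819330511/135952 ≈ 4.7678e+5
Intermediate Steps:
c(G) = -211 (c(G) = -3 - 208 = -211)
m(V) = V*(-3 + V)
(m(494) + 1/(c(524) - 135741)) + d = (494*(-3 + 494) + 1/(-211 - 135741)) + 234227 = (494*491 + 1/(-135952)) + 234227 = (242554 - 1/135952) + 234227 = 32975701407/135952 + 234227 = 64819330511/135952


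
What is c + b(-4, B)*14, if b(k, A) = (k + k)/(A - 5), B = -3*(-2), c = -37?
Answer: -149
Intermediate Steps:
B = 6
b(k, A) = 2*k/(-5 + A) (b(k, A) = (2*k)/(-5 + A) = 2*k/(-5 + A))
c + b(-4, B)*14 = -37 + (2*(-4)/(-5 + 6))*14 = -37 + (2*(-4)/1)*14 = -37 + (2*(-4)*1)*14 = -37 - 8*14 = -37 - 112 = -149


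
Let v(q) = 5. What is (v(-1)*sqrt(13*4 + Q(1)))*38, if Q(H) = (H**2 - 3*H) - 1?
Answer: 1330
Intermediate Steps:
Q(H) = -1 + H**2 - 3*H
(v(-1)*sqrt(13*4 + Q(1)))*38 = (5*sqrt(13*4 + (-1 + 1**2 - 3*1)))*38 = (5*sqrt(52 + (-1 + 1 - 3)))*38 = (5*sqrt(52 - 3))*38 = (5*sqrt(49))*38 = (5*7)*38 = 35*38 = 1330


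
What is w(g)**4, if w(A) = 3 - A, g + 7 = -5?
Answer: 50625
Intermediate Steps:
g = -12 (g = -7 - 5 = -12)
w(g)**4 = (3 - 1*(-12))**4 = (3 + 12)**4 = 15**4 = 50625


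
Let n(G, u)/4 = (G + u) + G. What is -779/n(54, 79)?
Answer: -779/748 ≈ -1.0414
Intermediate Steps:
n(G, u) = 4*u + 8*G (n(G, u) = 4*((G + u) + G) = 4*(u + 2*G) = 4*u + 8*G)
-779/n(54, 79) = -779/(4*79 + 8*54) = -779/(316 + 432) = -779/748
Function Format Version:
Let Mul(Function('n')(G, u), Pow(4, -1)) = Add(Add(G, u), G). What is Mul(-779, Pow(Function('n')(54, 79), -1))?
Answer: Rational(-779, 748) ≈ -1.0414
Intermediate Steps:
Function('n')(G, u) = Add(Mul(4, u), Mul(8, G)) (Function('n')(G, u) = Mul(4, Add(Add(G, u), G)) = Mul(4, Add(u, Mul(2, G))) = Add(Mul(4, u), Mul(8, G)))
Mul(-779, Pow(Function('n')(54, 79), -1)) = Mul(-779, Pow(Add(Mul(4, 79), Mul(8, 54)), -1)) = Mul(-779, Pow(Add(316, 432), -1)) = Mul(-779, Pow(748, -1)) = Mul(-779, Rational(1, 748)) = Rational(-779, 748)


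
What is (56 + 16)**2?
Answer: 5184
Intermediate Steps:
(56 + 16)**2 = 72**2 = 5184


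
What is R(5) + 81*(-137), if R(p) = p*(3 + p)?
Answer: -11057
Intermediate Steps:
R(5) + 81*(-137) = 5*(3 + 5) + 81*(-137) = 5*8 - 11097 = 40 - 11097 = -11057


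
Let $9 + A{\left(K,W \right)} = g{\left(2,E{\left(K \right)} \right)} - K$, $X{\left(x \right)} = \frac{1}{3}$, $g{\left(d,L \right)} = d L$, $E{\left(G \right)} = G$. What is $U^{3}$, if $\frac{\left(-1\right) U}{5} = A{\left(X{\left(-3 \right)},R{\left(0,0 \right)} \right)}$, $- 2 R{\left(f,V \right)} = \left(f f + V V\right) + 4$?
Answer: $\frac{2197000}{27} \approx 81370.0$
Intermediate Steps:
$g{\left(d,L \right)} = L d$
$R{\left(f,V \right)} = -2 - \frac{V^{2}}{2} - \frac{f^{2}}{2}$ ($R{\left(f,V \right)} = - \frac{\left(f f + V V\right) + 4}{2} = - \frac{\left(f^{2} + V^{2}\right) + 4}{2} = - \frac{\left(V^{2} + f^{2}\right) + 4}{2} = - \frac{4 + V^{2} + f^{2}}{2} = -2 - \frac{V^{2}}{2} - \frac{f^{2}}{2}$)
$X{\left(x \right)} = \frac{1}{3}$
$A{\left(K,W \right)} = -9 + K$ ($A{\left(K,W \right)} = -9 - \left(K - K 2\right) = -9 + \left(2 K - K\right) = -9 + K$)
$U = \frac{130}{3}$ ($U = - 5 \left(-9 + \frac{1}{3}\right) = \left(-5\right) \left(- \frac{26}{3}\right) = \frac{130}{3} \approx 43.333$)
$U^{3} = \left(\frac{130}{3}\right)^{3} = \frac{2197000}{27}$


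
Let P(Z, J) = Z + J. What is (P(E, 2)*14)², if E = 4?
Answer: 7056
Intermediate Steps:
P(Z, J) = J + Z
(P(E, 2)*14)² = ((2 + 4)*14)² = (6*14)² = 84² = 7056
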